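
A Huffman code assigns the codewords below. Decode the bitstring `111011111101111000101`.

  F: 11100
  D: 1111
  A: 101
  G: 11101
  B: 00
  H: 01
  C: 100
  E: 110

Read left to right; each codeword is recognised as soon as it completes (prefix code):
  11101→G | 1111→D | 101→A | 11100→F | 01→H | 01→H
Decoded message: GDAFHH

GDAFHH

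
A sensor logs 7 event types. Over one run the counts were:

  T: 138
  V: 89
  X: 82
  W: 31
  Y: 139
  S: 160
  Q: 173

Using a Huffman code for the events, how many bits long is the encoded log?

Build the Huffman tree bottom-up:
merge W(31) and X(82): 113
merge V(89) and 113: 202
merge T(138) and Y(139): 277
merge S(160) and Q(173): 333
merge 202 and 277: 479
merge 333 and 479: 812
Total encoded bits = sum of merged weights = 113 + 202 + 277 + 333 + 479 + 812 = 2216.

2216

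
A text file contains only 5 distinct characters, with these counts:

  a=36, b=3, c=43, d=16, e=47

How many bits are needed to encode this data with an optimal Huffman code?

309

Greedily combine the two least-frequent nodes:
b(3) + d(16) → 19
19 + a(36) → 55
c(43) + e(47) → 90
55 + 90 → 145
Total encoded bits = sum of merged weights = 19 + 55 + 90 + 145 = 309.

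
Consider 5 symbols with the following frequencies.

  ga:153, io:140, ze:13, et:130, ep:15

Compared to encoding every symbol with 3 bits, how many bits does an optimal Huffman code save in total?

423

Fixed-length: 3 bits × 451 symbols = 1353 bits.
Huffman merges:
combine ze(13), ep(15) → 28
combine 28, et(130) → 158
combine io(140), ga(153) → 293
combine 158, 293 → 451
Huffman total = 28 + 158 + 293 + 451 = 930 bits.
Saving = 1353 − 930 = 423 bits.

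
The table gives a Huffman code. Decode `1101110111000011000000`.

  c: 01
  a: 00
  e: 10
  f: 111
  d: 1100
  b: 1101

bbdadaa

Read left to right; each codeword is recognised as soon as it completes (prefix code):
  1101→b | 1101→b | 1100→d | 00→a | 1100→d | 00→a | 00→a
Decoded message: bbdadaa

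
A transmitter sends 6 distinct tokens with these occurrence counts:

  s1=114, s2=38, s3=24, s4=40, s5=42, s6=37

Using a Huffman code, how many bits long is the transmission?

Greedily combine the two least-frequent nodes:
combine s3(24), s6(37) → 61
combine s2(38), s4(40) → 78
combine s5(42), 61 → 103
combine 78, 103 → 181
combine s1(114), 181 → 295
Total encoded bits = sum of merged weights = 61 + 78 + 103 + 181 + 295 = 718.

718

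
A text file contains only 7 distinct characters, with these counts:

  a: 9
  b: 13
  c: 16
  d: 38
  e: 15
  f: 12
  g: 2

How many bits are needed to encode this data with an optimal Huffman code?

Greedily combine the two least-frequent nodes:
g(2) + a(9) → 11
11 + f(12) → 23
b(13) + e(15) → 28
c(16) + 23 → 39
28 + d(38) → 66
39 + 66 → 105
Each symbol's bit-cost is frequency × depth; summing gives 272 bits (equivalently 11 + 23 + 28 + 39 + 66 + 105).

272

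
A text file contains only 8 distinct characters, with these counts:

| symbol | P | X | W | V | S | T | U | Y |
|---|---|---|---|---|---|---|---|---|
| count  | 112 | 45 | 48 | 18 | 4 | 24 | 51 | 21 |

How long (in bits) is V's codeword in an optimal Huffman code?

5

Repeatedly merge the two smallest:
combine S(4), V(18) → 22
combine Y(21), 22 → 43
combine T(24), 43 → 67
combine X(45), W(48) → 93
combine U(51), 67 → 118
combine 93, P(112) → 205
combine 118, 205 → 323
V sits 5 levels below the root, so its codeword is 5 bits.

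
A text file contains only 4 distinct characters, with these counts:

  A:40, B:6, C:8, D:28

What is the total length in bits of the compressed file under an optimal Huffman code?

Merge the two smallest weights repeatedly:
merge B(6) and C(8): 14
merge 14 and D(28): 42
merge A(40) and 42: 82
Total encoded bits = sum of merged weights = 14 + 42 + 82 = 138.

138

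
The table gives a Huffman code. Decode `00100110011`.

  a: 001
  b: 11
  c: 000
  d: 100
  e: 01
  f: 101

Read left to right; each codeword is recognised as soon as it completes (prefix code):
  001→a | 001→a | 100→d | 11→b
Decoded message: aadb

aadb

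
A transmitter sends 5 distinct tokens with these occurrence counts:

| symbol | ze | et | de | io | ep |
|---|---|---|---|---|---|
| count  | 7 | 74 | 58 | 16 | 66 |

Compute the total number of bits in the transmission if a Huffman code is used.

Greedily combine the two least-frequent nodes:
ze(7) + io(16) → 23
23 + de(58) → 81
ep(66) + et(74) → 140
81 + 140 → 221
Total encoded bits = sum of merged weights = 23 + 81 + 140 + 221 = 465.

465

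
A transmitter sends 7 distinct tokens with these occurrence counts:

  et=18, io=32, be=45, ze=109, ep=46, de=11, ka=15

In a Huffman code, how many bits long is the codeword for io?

3

Huffman merges, smallest pair first:
merge de(11) and ka(15): 26
merge et(18) and 26: 44
merge io(32) and 44: 76
merge be(45) and ep(46): 91
merge 76 and 91: 167
merge ze(109) and 167: 276
io's leaf is at depth 3, giving a 3-bit codeword.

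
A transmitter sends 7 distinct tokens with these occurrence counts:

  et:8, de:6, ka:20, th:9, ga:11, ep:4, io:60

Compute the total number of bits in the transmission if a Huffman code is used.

Greedily combine the two least-frequent nodes:
merge ep(4) and de(6): 10
merge et(8) and th(9): 17
merge 10 and ga(11): 21
merge 17 and ka(20): 37
merge 21 and 37: 58
merge 58 and io(60): 118
Each symbol's bit-cost is frequency × depth; summing gives 261 bits (equivalently 10 + 17 + 21 + 37 + 58 + 118).

261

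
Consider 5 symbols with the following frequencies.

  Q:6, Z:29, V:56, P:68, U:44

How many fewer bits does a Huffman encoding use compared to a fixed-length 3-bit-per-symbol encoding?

168

Fixed-length: 3 bits × 203 symbols = 609 bits.
Huffman merges:
merge Q(6) and Z(29): 35
merge 35 and U(44): 79
merge V(56) and P(68): 124
merge 79 and 124: 203
Huffman total = 35 + 79 + 124 + 203 = 441 bits.
Saving = 609 − 441 = 168 bits.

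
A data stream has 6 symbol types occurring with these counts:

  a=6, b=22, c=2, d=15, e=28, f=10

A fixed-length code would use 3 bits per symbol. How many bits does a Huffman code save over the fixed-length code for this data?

57

Fixed-length: 3 bits × 83 symbols = 249 bits.
Huffman merges:
combine c(2), a(6) → 8
combine 8, f(10) → 18
combine d(15), 18 → 33
combine b(22), e(28) → 50
combine 33, 50 → 83
Huffman total = 8 + 18 + 33 + 50 + 83 = 192 bits.
Saving = 249 − 192 = 57 bits.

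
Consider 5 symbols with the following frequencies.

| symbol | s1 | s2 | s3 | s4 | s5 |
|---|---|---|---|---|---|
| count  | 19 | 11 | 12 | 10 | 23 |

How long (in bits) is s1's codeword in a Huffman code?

Huffman merges, smallest pair first:
merge s4(10) and s2(11): 21
merge s3(12) and s1(19): 31
merge 21 and s5(23): 44
merge 31 and 44: 75
s1 sits 2 levels below the root, so its codeword is 2 bits.

2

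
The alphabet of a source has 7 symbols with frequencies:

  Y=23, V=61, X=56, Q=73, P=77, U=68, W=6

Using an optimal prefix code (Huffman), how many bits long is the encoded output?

971

Build the Huffman tree bottom-up:
merge W(6) and Y(23): 29
merge 29 and X(56): 85
merge V(61) and U(68): 129
merge Q(73) and P(77): 150
merge 85 and 129: 214
merge 150 and 214: 364
Total encoded bits = sum of merged weights = 29 + 85 + 129 + 150 + 214 + 364 = 971.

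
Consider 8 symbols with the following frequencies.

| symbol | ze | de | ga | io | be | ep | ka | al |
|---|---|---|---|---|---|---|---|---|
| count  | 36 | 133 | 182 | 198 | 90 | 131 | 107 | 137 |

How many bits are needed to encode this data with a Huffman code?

2970

Greedily combine the two least-frequent nodes:
ze(36) + be(90) → 126
ka(107) + 126 → 233
ep(131) + de(133) → 264
al(137) + ga(182) → 319
io(198) + 233 → 431
264 + 319 → 583
431 + 583 → 1014
The encoded length is the sum of every internal node's weight: 126 + 233 + 264 + 319 + 431 + 583 + 1014 = 2970 bits.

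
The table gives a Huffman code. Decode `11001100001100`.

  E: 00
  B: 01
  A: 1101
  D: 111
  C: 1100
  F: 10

Read left to right; each codeword is recognised as soon as it completes (prefix code):
  1100→C | 1100→C | 00→E | 1100→C
Decoded message: CCEC

CCEC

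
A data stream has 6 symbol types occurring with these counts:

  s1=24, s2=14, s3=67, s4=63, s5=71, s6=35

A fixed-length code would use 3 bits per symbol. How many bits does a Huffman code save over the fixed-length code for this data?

163

Fixed-length: 3 bits × 274 symbols = 822 bits.
Huffman merges:
merge s2(14) and s1(24): 38
merge s6(35) and 38: 73
merge s4(63) and s3(67): 130
merge s5(71) and 73: 144
merge 130 and 144: 274
Huffman total = 38 + 73 + 130 + 144 + 274 = 659 bits.
Saving = 822 − 659 = 163 bits.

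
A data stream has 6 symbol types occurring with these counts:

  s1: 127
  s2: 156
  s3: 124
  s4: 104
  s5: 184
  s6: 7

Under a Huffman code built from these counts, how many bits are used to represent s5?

2

Repeatedly merge the two smallest:
combine s6(7), s4(104) → 111
combine 111, s3(124) → 235
combine s1(127), s2(156) → 283
combine s5(184), 235 → 419
combine 283, 419 → 702
The subtree containing s5 is merged 2 times, so code length = 2.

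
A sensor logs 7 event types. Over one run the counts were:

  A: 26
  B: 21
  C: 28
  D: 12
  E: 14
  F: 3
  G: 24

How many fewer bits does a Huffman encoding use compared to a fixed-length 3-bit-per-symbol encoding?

39

Fixed-length: 3 bits × 128 symbols = 384 bits.
Huffman merges:
combine F(3), D(12) → 15
combine E(14), 15 → 29
combine B(21), G(24) → 45
combine A(26), C(28) → 54
combine 29, 45 → 74
combine 54, 74 → 128
Huffman total = 15 + 29 + 45 + 54 + 74 + 128 = 345 bits.
Saving = 384 − 345 = 39 bits.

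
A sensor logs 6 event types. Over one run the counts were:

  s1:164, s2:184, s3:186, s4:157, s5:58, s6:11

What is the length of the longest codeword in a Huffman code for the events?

Merge the two lowest-weight nodes at each step:
combine s6(11), s5(58) → 69
combine 69, s4(157) → 226
combine s1(164), s2(184) → 348
combine s3(186), 226 → 412
combine 348, 412 → 760
The first pair merged (s6, s5) ends up deepest, at depth 4.

4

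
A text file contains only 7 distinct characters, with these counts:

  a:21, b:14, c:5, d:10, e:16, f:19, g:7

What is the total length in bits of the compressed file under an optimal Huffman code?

248

Greedily combine the two least-frequent nodes:
combine c(5), g(7) → 12
combine d(10), 12 → 22
combine b(14), e(16) → 30
combine f(19), a(21) → 40
combine 22, 30 → 52
combine 40, 52 → 92
Total encoded bits = sum of merged weights = 12 + 22 + 30 + 40 + 52 + 92 = 248.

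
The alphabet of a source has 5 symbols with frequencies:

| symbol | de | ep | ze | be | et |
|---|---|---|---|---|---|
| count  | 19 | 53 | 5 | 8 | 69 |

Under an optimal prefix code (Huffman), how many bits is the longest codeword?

Merge the two lowest-weight nodes at each step:
combine ze(5), be(8) → 13
combine 13, de(19) → 32
combine 32, ep(53) → 85
combine et(69), 85 → 154
The rarest symbols sit at the bottom; the longest codeword is 4 bits.

4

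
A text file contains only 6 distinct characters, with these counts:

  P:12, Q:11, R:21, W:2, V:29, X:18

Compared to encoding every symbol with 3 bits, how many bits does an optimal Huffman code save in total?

Fixed-length: 3 bits × 93 symbols = 279 bits.
Huffman merges:
W(2) + Q(11) → 13
P(12) + 13 → 25
X(18) + R(21) → 39
25 + V(29) → 54
39 + 54 → 93
Huffman total = 13 + 25 + 39 + 54 + 93 = 224 bits.
Saving = 279 − 224 = 55 bits.

55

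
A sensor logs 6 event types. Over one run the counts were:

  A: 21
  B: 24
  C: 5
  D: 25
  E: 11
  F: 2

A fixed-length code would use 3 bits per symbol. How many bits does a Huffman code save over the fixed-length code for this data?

63

Fixed-length: 3 bits × 88 symbols = 264 bits.
Huffman merges:
merge F(2) and C(5): 7
merge 7 and E(11): 18
merge 18 and A(21): 39
merge B(24) and D(25): 49
merge 39 and 49: 88
Huffman total = 7 + 18 + 39 + 49 + 88 = 201 bits.
Saving = 264 − 201 = 63 bits.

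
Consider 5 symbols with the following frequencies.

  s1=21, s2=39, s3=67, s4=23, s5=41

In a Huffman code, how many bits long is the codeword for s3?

Huffman merges, smallest pair first:
merge s1(21) and s4(23): 44
merge s2(39) and s5(41): 80
merge 44 and s3(67): 111
merge 80 and 111: 191
The subtree containing s3 is merged 2 times, so code length = 2.

2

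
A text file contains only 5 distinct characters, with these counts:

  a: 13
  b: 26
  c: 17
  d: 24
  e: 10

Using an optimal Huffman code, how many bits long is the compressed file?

Build the Huffman tree bottom-up:
merge e(10) and a(13): 23
merge c(17) and 23: 40
merge d(24) and b(26): 50
merge 40 and 50: 90
The encoded length is the sum of every internal node's weight: 23 + 40 + 50 + 90 = 203 bits.

203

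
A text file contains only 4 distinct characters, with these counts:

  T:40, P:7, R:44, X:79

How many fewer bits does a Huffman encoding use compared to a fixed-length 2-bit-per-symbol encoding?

Fixed-length: 2 bits × 170 symbols = 340 bits.
Huffman merges:
merge P(7) and T(40): 47
merge R(44) and 47: 91
merge X(79) and 91: 170
Huffman total = 47 + 91 + 170 = 308 bits.
Saving = 340 − 308 = 32 bits.

32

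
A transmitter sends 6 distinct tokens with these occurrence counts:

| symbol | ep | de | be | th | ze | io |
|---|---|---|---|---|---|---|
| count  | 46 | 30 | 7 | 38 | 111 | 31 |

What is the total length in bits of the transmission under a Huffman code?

604

Build the Huffman tree bottom-up:
combine be(7), de(30) → 37
combine io(31), 37 → 68
combine th(38), ep(46) → 84
combine 68, 84 → 152
combine ze(111), 152 → 263
The encoded length is the sum of every internal node's weight: 37 + 68 + 84 + 152 + 263 = 604 bits.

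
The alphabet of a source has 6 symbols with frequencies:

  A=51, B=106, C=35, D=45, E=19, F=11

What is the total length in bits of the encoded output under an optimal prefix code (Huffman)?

619

Merge the two smallest weights repeatedly:
combine F(11), E(19) → 30
combine 30, C(35) → 65
combine D(45), A(51) → 96
combine 65, 96 → 161
combine B(106), 161 → 267
Each symbol's bit-cost is frequency × depth; summing gives 619 bits (equivalently 30 + 65 + 96 + 161 + 267).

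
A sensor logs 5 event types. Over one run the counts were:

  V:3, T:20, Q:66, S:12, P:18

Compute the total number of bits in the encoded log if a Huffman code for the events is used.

Greedily combine the two least-frequent nodes:
combine V(3), S(12) → 15
combine 15, P(18) → 33
combine T(20), 33 → 53
combine 53, Q(66) → 119
Each symbol's bit-cost is frequency × depth; summing gives 220 bits (equivalently 15 + 33 + 53 + 119).

220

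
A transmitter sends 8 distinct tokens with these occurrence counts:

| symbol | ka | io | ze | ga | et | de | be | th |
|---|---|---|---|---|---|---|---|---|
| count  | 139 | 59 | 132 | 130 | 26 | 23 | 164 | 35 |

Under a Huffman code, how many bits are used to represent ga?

3

Repeatedly merge the two smallest:
combine de(23), et(26) → 49
combine th(35), 49 → 84
combine io(59), 84 → 143
combine ga(130), ze(132) → 262
combine ka(139), 143 → 282
combine be(164), 262 → 426
combine 282, 426 → 708
ga's leaf is at depth 3, giving a 3-bit codeword.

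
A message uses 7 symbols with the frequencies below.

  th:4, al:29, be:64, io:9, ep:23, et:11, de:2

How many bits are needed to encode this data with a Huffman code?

316

Build the Huffman tree bottom-up:
merge de(2) and th(4): 6
merge 6 and io(9): 15
merge et(11) and 15: 26
merge ep(23) and 26: 49
merge al(29) and 49: 78
merge be(64) and 78: 142
Total encoded bits = sum of merged weights = 6 + 15 + 26 + 49 + 78 + 142 = 316.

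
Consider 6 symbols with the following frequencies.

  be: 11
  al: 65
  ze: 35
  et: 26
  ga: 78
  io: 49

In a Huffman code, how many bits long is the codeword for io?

Repeatedly merge the two smallest:
combine be(11), et(26) → 37
combine ze(35), 37 → 72
combine io(49), al(65) → 114
combine 72, ga(78) → 150
combine 114, 150 → 264
The subtree containing io is merged 2 times, so code length = 2.

2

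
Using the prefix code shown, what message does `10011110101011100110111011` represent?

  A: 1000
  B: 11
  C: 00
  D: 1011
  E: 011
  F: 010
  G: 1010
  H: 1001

HBGDHDD

Read left to right; each codeword is recognised as soon as it completes (prefix code):
  1001→H | 11→B | 1010→G | 1011→D | 1001→H | 1011→D | 1011→D
Decoded message: HBGDHDD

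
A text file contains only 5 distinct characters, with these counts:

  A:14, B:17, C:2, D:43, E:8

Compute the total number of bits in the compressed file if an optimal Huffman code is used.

Merge the two smallest weights repeatedly:
combine C(2), E(8) → 10
combine 10, A(14) → 24
combine B(17), 24 → 41
combine 41, D(43) → 84
The encoded length is the sum of every internal node's weight: 10 + 24 + 41 + 84 = 159 bits.

159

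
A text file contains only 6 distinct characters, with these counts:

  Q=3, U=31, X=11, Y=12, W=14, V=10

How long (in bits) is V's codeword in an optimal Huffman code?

4

Build the tree from the bottom:
combine Q(3), V(10) → 13
combine X(11), Y(12) → 23
combine 13, W(14) → 27
combine 23, 27 → 50
combine U(31), 50 → 81
V's leaf is at depth 4, giving a 4-bit codeword.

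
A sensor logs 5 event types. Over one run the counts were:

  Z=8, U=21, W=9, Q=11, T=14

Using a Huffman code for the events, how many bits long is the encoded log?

143

Greedily combine the two least-frequent nodes:
combine Z(8), W(9) → 17
combine Q(11), T(14) → 25
combine 17, U(21) → 38
combine 25, 38 → 63
Each symbol's bit-cost is frequency × depth; summing gives 143 bits (equivalently 17 + 25 + 38 + 63).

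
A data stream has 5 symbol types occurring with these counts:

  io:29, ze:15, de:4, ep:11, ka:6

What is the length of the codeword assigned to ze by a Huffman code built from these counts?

2

Build the tree from the bottom:
merge de(4) and ka(6): 10
merge 10 and ep(11): 21
merge ze(15) and 21: 36
merge io(29) and 36: 65
ze sits 2 levels below the root, so its codeword is 2 bits.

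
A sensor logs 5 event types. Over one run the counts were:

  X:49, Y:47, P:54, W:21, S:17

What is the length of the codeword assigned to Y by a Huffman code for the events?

Repeatedly merge the two smallest:
S(17) + W(21) → 38
38 + Y(47) → 85
X(49) + P(54) → 103
85 + 103 → 188
Y's leaf is at depth 2, giving a 2-bit codeword.

2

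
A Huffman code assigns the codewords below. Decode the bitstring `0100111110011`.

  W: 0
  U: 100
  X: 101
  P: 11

Read left to right; each codeword is recognised as soon as it completes (prefix code):
  0→W | 100→U | 11→P | 11→P | 100→U | 11→P
Decoded message: WUPPUP

WUPPUP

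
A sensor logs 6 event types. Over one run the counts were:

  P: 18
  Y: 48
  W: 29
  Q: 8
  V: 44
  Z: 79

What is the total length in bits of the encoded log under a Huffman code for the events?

533

Build the Huffman tree bottom-up:
merge Q(8) and P(18): 26
merge 26 and W(29): 55
merge V(44) and Y(48): 92
merge 55 and Z(79): 134
merge 92 and 134: 226
Each symbol's bit-cost is frequency × depth; summing gives 533 bits (equivalently 26 + 55 + 92 + 134 + 226).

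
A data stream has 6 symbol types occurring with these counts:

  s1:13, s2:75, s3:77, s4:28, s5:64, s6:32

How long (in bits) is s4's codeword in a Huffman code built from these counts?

Repeatedly merge the two smallest:
merge s1(13) and s4(28): 41
merge s6(32) and 41: 73
merge s5(64) and 73: 137
merge s2(75) and s3(77): 152
merge 137 and 152: 289
The subtree containing s4 is merged 4 times, so code length = 4.

4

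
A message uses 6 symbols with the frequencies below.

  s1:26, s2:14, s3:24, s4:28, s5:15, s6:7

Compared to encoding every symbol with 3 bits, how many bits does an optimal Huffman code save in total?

57

Fixed-length: 3 bits × 114 symbols = 342 bits.
Huffman merges:
s6(7) + s2(14) → 21
s5(15) + 21 → 36
s3(24) + s1(26) → 50
s4(28) + 36 → 64
50 + 64 → 114
Huffman total = 21 + 36 + 50 + 64 + 114 = 285 bits.
Saving = 342 − 285 = 57 bits.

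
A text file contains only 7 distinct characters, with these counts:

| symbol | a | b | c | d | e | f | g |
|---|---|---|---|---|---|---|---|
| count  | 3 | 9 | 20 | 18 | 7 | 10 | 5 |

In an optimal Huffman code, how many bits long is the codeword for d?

Repeatedly merge the two smallest:
merge a(3) and g(5): 8
merge e(7) and 8: 15
merge b(9) and f(10): 19
merge 15 and d(18): 33
merge 19 and c(20): 39
merge 33 and 39: 72
d sits 2 levels below the root, so its codeword is 2 bits.

2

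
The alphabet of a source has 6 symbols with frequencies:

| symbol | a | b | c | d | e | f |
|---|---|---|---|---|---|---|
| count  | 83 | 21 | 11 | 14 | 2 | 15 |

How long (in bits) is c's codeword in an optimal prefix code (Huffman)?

Repeatedly merge the two smallest:
merge e(2) and c(11): 13
merge 13 and d(14): 27
merge f(15) and b(21): 36
merge 27 and 36: 63
merge 63 and a(83): 146
c's leaf is at depth 4, giving a 4-bit codeword.

4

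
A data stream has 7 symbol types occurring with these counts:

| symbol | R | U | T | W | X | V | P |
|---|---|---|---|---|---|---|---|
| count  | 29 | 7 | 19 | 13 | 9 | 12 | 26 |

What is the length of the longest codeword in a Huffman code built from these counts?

4

Merge the two lowest-weight nodes at each step:
merge U(7) and X(9): 16
merge V(12) and W(13): 25
merge 16 and T(19): 35
merge 25 and P(26): 51
merge R(29) and 35: 64
merge 51 and 64: 115
The rarest symbols sit at the bottom; the longest codeword is 4 bits.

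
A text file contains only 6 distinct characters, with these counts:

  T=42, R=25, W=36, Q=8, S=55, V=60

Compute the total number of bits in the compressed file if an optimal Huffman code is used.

554

Greedily combine the two least-frequent nodes:
combine Q(8), R(25) → 33
combine 33, W(36) → 69
combine T(42), S(55) → 97
combine V(60), 69 → 129
combine 97, 129 → 226
Total encoded bits = sum of merged weights = 33 + 69 + 97 + 129 + 226 = 554.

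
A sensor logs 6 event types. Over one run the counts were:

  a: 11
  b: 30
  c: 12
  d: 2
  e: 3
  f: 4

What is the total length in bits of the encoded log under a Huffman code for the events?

Merge the two smallest weights repeatedly:
merge d(2) and e(3): 5
merge f(4) and 5: 9
merge 9 and a(11): 20
merge c(12) and 20: 32
merge b(30) and 32: 62
Each symbol's bit-cost is frequency × depth; summing gives 128 bits (equivalently 5 + 9 + 20 + 32 + 62).

128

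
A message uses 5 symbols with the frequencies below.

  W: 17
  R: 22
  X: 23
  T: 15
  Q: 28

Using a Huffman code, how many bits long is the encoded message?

Merge the two smallest weights repeatedly:
T(15) + W(17) → 32
R(22) + X(23) → 45
Q(28) + 32 → 60
45 + 60 → 105
The encoded length is the sum of every internal node's weight: 32 + 45 + 60 + 105 = 242 bits.

242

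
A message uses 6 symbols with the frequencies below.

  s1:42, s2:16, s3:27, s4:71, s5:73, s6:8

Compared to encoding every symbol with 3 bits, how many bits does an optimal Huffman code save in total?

Fixed-length: 3 bits × 237 symbols = 711 bits.
Huffman merges:
s6(8) + s2(16) → 24
24 + s3(27) → 51
s1(42) + 51 → 93
s4(71) + s5(73) → 144
93 + 144 → 237
Huffman total = 24 + 51 + 93 + 144 + 237 = 549 bits.
Saving = 711 − 549 = 162 bits.

162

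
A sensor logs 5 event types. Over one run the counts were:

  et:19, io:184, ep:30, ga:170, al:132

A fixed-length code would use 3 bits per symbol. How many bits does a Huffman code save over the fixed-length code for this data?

489

Fixed-length: 3 bits × 535 symbols = 1605 bits.
Huffman merges:
combine et(19), ep(30) → 49
combine 49, al(132) → 181
combine ga(170), 181 → 351
combine io(184), 351 → 535
Huffman total = 49 + 181 + 351 + 535 = 1116 bits.
Saving = 1605 − 1116 = 489 bits.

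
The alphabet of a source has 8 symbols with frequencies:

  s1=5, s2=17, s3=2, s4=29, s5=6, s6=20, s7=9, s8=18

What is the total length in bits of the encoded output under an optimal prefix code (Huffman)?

Greedily combine the two least-frequent nodes:
merge s3(2) and s1(5): 7
merge s5(6) and 7: 13
merge s7(9) and 13: 22
merge s2(17) and s8(18): 35
merge s6(20) and 22: 42
merge s4(29) and 35: 64
merge 42 and 64: 106
Total encoded bits = sum of merged weights = 7 + 13 + 22 + 35 + 42 + 64 + 106 = 289.

289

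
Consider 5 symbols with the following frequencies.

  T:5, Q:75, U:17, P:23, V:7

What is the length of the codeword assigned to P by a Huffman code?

2

Huffman merges, smallest pair first:
merge T(5) and V(7): 12
merge 12 and U(17): 29
merge P(23) and 29: 52
merge 52 and Q(75): 127
P sits 2 levels below the root, so its codeword is 2 bits.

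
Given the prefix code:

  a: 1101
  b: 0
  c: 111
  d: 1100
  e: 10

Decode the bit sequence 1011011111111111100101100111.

eacccdedc

Read left to right; each codeword is recognised as soon as it completes (prefix code):
  10→e | 1101→a | 111→c | 111→c | 111→c | 1100→d | 10→e | 1100→d | 111→c
Decoded message: eacccdedc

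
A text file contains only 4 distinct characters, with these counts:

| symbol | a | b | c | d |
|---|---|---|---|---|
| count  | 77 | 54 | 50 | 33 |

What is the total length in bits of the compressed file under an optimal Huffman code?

Merge the two smallest weights repeatedly:
merge d(33) and c(50): 83
merge b(54) and a(77): 131
merge 83 and 131: 214
Total encoded bits = sum of merged weights = 83 + 131 + 214 = 428.

428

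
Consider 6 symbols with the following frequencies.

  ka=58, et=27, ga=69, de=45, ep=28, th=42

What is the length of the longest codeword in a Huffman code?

3

Merge the two lowest-weight nodes at each step:
merge et(27) and ep(28): 55
merge th(42) and de(45): 87
merge 55 and ka(58): 113
merge ga(69) and 87: 156
merge 113 and 156: 269
Maximum depth reached is 3.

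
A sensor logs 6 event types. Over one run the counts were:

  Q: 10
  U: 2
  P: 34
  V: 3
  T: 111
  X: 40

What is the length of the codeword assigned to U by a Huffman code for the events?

Repeatedly merge the two smallest:
U(2) + V(3) → 5
5 + Q(10) → 15
15 + P(34) → 49
X(40) + 49 → 89
89 + T(111) → 200
U's leaf is at depth 5, giving a 5-bit codeword.

5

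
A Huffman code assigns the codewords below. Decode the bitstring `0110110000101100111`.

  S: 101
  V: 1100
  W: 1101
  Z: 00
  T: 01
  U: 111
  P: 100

Read left to right; each codeword is recognised as soon as it completes (prefix code):
  01→T | 101→S | 100→P | 00→Z | 101→S | 100→P | 111→U
Decoded message: TSPZSPU

TSPZSPU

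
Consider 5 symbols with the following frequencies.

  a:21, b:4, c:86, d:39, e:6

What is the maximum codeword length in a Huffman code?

4

Merge the two lowest-weight nodes at each step:
b(4) + e(6) → 10
10 + a(21) → 31
31 + d(39) → 70
70 + c(86) → 156
The rarest symbols sit at the bottom; the longest codeword is 4 bits.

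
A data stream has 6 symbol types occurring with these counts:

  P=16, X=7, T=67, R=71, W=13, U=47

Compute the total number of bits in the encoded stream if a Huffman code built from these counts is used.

498

Merge the two smallest weights repeatedly:
combine X(7), W(13) → 20
combine P(16), 20 → 36
combine 36, U(47) → 83
combine T(67), R(71) → 138
combine 83, 138 → 221
Each symbol's bit-cost is frequency × depth; summing gives 498 bits (equivalently 20 + 36 + 83 + 138 + 221).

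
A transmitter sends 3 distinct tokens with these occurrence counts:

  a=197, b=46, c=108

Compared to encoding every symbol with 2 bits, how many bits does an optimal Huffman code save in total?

197

Fixed-length: 2 bits × 351 symbols = 702 bits.
Huffman merges:
merge b(46) and c(108): 154
merge 154 and a(197): 351
Huffman total = 154 + 351 = 505 bits.
Saving = 702 − 505 = 197 bits.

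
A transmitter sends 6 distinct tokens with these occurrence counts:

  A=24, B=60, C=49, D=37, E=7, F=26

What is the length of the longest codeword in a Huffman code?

Merge the two lowest-weight nodes at each step:
merge E(7) and A(24): 31
merge F(26) and 31: 57
merge D(37) and C(49): 86
merge 57 and B(60): 117
merge 86 and 117: 203
Maximum depth reached is 4.

4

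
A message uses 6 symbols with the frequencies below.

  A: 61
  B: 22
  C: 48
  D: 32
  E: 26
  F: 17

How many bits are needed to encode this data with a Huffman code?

Build the Huffman tree bottom-up:
combine F(17), B(22) → 39
combine E(26), D(32) → 58
combine 39, C(48) → 87
combine 58, A(61) → 119
combine 87, 119 → 206
Total encoded bits = sum of merged weights = 39 + 58 + 87 + 119 + 206 = 509.

509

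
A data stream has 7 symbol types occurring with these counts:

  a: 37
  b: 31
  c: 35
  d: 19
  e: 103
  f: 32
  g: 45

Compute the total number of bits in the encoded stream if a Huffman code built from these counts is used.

Greedily combine the two least-frequent nodes:
combine d(19), b(31) → 50
combine f(32), c(35) → 67
combine a(37), g(45) → 82
combine 50, 67 → 117
combine 82, e(103) → 185
combine 117, 185 → 302
Each symbol's bit-cost is frequency × depth; summing gives 803 bits (equivalently 50 + 67 + 82 + 117 + 185 + 302).

803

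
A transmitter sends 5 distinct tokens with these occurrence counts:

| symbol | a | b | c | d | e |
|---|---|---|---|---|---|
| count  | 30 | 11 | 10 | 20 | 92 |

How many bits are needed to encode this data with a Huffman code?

296

Build the Huffman tree bottom-up:
c(10) + b(11) → 21
d(20) + 21 → 41
a(30) + 41 → 71
71 + e(92) → 163
The encoded length is the sum of every internal node's weight: 21 + 41 + 71 + 163 = 296 bits.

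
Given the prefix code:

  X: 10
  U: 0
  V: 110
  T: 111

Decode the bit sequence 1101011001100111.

VXVUVUT

Read left to right; each codeword is recognised as soon as it completes (prefix code):
  110→V | 10→X | 110→V | 0→U | 110→V | 0→U | 111→T
Decoded message: VXVUVUT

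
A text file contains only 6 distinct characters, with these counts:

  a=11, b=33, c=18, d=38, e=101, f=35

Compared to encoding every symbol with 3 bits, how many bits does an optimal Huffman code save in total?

173

Fixed-length: 3 bits × 236 symbols = 708 bits.
Huffman merges:
a(11) + c(18) → 29
29 + b(33) → 62
f(35) + d(38) → 73
62 + 73 → 135
e(101) + 135 → 236
Huffman total = 29 + 62 + 73 + 135 + 236 = 535 bits.
Saving = 708 − 535 = 173 bits.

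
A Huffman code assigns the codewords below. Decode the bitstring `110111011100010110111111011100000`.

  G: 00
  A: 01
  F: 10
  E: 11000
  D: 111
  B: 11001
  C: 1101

Read left to right; each codeword is recognised as soon as it completes (prefix code):
  1101→C | 1101→C | 11000→E | 10→F | 1101→C | 111→D | 1101→C | 11000→E | 00→G
Decoded message: CCEFCDCEG

CCEFCDCEG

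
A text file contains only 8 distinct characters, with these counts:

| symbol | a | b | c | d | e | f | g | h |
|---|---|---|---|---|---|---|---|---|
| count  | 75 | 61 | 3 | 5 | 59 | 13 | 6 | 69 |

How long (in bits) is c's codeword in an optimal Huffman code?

Repeatedly merge the two smallest:
combine c(3), d(5) → 8
combine g(6), 8 → 14
combine f(13), 14 → 27
combine 27, e(59) → 86
combine b(61), h(69) → 130
combine a(75), 86 → 161
combine 130, 161 → 291
The subtree containing c is merged 6 times, so code length = 6.

6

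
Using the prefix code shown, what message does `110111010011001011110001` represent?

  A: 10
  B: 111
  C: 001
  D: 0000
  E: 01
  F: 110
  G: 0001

FBECAEEBG

Read left to right; each codeword is recognised as soon as it completes (prefix code):
  110→F | 111→B | 01→E | 001→C | 10→A | 01→E | 01→E | 111→B | 0001→G
Decoded message: FBECAEEBG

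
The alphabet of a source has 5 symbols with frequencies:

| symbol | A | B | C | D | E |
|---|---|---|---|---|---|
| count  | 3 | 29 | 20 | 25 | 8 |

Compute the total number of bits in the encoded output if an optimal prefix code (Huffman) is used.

Build the Huffman tree bottom-up:
merge A(3) and E(8): 11
merge 11 and C(20): 31
merge D(25) and B(29): 54
merge 31 and 54: 85
Total encoded bits = sum of merged weights = 11 + 31 + 54 + 85 = 181.

181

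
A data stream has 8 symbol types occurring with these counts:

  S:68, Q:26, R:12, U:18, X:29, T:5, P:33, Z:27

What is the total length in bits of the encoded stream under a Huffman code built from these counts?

603

Merge the two smallest weights repeatedly:
merge T(5) and R(12): 17
merge 17 and U(18): 35
merge Q(26) and Z(27): 53
merge X(29) and P(33): 62
merge 35 and 53: 88
merge 62 and S(68): 130
merge 88 and 130: 218
Each symbol's bit-cost is frequency × depth; summing gives 603 bits (equivalently 17 + 35 + 53 + 62 + 88 + 130 + 218).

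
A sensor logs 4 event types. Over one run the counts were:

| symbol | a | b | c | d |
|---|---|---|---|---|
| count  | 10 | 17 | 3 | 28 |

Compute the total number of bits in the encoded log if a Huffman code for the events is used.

Merge the two smallest weights repeatedly:
combine c(3), a(10) → 13
combine 13, b(17) → 30
combine d(28), 30 → 58
Total encoded bits = sum of merged weights = 13 + 30 + 58 = 101.

101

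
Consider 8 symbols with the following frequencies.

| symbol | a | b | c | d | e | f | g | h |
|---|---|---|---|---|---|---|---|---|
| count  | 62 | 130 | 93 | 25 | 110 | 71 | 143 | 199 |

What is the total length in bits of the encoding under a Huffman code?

2387

Greedily combine the two least-frequent nodes:
combine d(25), a(62) → 87
combine f(71), 87 → 158
combine c(93), e(110) → 203
combine b(130), g(143) → 273
combine 158, h(199) → 357
combine 203, 273 → 476
combine 357, 476 → 833
Total encoded bits = sum of merged weights = 87 + 158 + 203 + 273 + 357 + 476 + 833 = 2387.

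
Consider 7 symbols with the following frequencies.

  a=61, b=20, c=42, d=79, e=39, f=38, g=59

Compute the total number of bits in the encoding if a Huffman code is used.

932

Build the Huffman tree bottom-up:
b(20) + f(38) → 58
e(39) + c(42) → 81
58 + g(59) → 117
a(61) + d(79) → 140
81 + 117 → 198
140 + 198 → 338
The encoded length is the sum of every internal node's weight: 58 + 81 + 117 + 140 + 198 + 338 = 932 bits.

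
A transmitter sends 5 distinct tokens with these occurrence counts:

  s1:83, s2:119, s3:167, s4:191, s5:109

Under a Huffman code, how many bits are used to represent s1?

Huffman merges, smallest pair first:
s1(83) + s5(109) → 192
s2(119) + s3(167) → 286
s4(191) + 192 → 383
286 + 383 → 669
s1 sits 3 levels below the root, so its codeword is 3 bits.

3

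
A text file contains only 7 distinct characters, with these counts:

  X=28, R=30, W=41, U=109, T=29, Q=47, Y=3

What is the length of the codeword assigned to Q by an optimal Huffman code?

3

Repeatedly merge the two smallest:
combine Y(3), X(28) → 31
combine T(29), R(30) → 59
combine 31, W(41) → 72
combine Q(47), 59 → 106
combine 72, 106 → 178
combine U(109), 178 → 287
The subtree containing Q is merged 3 times, so code length = 3.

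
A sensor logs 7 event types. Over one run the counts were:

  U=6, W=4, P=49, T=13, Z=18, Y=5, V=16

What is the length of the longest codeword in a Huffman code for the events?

5

Merge the two lowest-weight nodes at each step:
W(4) + Y(5) → 9
U(6) + 9 → 15
T(13) + 15 → 28
V(16) + Z(18) → 34
28 + 34 → 62
P(49) + 62 → 111
The rarest symbols sit at the bottom; the longest codeword is 5 bits.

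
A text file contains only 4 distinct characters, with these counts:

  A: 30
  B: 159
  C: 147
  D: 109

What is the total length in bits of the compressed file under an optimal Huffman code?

870

Merge the two smallest weights repeatedly:
merge A(30) and D(109): 139
merge 139 and C(147): 286
merge B(159) and 286: 445
The encoded length is the sum of every internal node's weight: 139 + 286 + 445 = 870 bits.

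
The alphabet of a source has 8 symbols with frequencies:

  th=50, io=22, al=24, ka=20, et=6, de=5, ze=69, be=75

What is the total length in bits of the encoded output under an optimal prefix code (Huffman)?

707

Build the Huffman tree bottom-up:
de(5) + et(6) → 11
11 + ka(20) → 31
io(22) + al(24) → 46
31 + 46 → 77
th(50) + ze(69) → 119
be(75) + 77 → 152
119 + 152 → 271
Each symbol's bit-cost is frequency × depth; summing gives 707 bits (equivalently 11 + 31 + 46 + 77 + 119 + 152 + 271).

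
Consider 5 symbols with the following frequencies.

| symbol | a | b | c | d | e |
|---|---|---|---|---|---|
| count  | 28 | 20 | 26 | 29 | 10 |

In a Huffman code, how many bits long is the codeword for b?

Build the tree from the bottom:
e(10) + b(20) → 30
c(26) + a(28) → 54
d(29) + 30 → 59
54 + 59 → 113
b's leaf is at depth 3, giving a 3-bit codeword.

3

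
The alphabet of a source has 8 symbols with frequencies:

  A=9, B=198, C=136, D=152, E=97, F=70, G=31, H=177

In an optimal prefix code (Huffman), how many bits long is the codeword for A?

5

Repeatedly merge the two smallest:
merge A(9) and G(31): 40
merge 40 and F(70): 110
merge E(97) and 110: 207
merge C(136) and D(152): 288
merge H(177) and B(198): 375
merge 207 and 288: 495
merge 375 and 495: 870
The subtree containing A is merged 5 times, so code length = 5.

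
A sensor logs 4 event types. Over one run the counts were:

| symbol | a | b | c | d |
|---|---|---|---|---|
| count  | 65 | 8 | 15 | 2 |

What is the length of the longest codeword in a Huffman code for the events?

3

Merge the two lowest-weight nodes at each step:
combine d(2), b(8) → 10
combine 10, c(15) → 25
combine 25, a(65) → 90
The rarest symbols sit at the bottom; the longest codeword is 3 bits.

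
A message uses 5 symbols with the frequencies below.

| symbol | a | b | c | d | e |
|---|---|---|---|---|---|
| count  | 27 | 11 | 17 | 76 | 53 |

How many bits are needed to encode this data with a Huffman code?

375

Build the Huffman tree bottom-up:
b(11) + c(17) → 28
a(27) + 28 → 55
e(53) + 55 → 108
d(76) + 108 → 184
Each symbol's bit-cost is frequency × depth; summing gives 375 bits (equivalently 28 + 55 + 108 + 184).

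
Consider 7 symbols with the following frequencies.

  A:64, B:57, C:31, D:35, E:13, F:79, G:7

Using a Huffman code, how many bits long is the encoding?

729

Build the Huffman tree bottom-up:
G(7) + E(13) → 20
20 + C(31) → 51
D(35) + 51 → 86
B(57) + A(64) → 121
F(79) + 86 → 165
121 + 165 → 286
Total encoded bits = sum of merged weights = 20 + 51 + 86 + 121 + 165 + 286 = 729.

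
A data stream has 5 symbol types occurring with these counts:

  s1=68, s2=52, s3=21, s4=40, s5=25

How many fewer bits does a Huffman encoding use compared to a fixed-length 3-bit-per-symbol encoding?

160

Fixed-length: 3 bits × 206 symbols = 618 bits.
Huffman merges:
combine s3(21), s5(25) → 46
combine s4(40), 46 → 86
combine s2(52), s1(68) → 120
combine 86, 120 → 206
Huffman total = 46 + 86 + 120 + 206 = 458 bits.
Saving = 618 − 458 = 160 bits.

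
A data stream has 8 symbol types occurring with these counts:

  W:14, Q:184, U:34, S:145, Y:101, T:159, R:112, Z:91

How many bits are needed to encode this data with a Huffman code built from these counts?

2364

Greedily combine the two least-frequent nodes:
W(14) + U(34) → 48
48 + Z(91) → 139
Y(101) + R(112) → 213
139 + S(145) → 284
T(159) + Q(184) → 343
213 + 284 → 497
343 + 497 → 840
The encoded length is the sum of every internal node's weight: 48 + 139 + 213 + 284 + 343 + 497 + 840 = 2364 bits.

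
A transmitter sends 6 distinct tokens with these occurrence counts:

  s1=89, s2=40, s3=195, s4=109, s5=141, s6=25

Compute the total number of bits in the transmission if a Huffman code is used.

1417

Greedily combine the two least-frequent nodes:
merge s6(25) and s2(40): 65
merge 65 and s1(89): 154
merge s4(109) and s5(141): 250
merge 154 and s3(195): 349
merge 250 and 349: 599
The encoded length is the sum of every internal node's weight: 65 + 154 + 250 + 349 + 599 = 1417 bits.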